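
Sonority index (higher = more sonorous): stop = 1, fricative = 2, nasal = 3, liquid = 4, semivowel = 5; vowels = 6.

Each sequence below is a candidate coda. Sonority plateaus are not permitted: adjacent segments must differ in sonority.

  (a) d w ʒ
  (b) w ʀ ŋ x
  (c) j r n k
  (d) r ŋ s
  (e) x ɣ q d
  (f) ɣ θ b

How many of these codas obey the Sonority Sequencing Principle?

3

(a) 1-5-2 → violates
(b) 5-4-3-2 → obeys
(c) 5-4-3-1 → obeys
(d) 4-3-2 → obeys
(e) 2-2-1-1 → violates
(f) 2-2-1 → violates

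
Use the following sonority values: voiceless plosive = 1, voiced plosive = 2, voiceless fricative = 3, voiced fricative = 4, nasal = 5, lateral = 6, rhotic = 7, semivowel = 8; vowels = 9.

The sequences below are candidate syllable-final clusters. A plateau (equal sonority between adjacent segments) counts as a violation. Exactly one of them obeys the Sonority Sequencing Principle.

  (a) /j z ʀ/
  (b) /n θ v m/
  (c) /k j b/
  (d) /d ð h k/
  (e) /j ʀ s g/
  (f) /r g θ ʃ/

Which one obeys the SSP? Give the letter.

(a) sonority 8-4-7: ill-formed.
(b) sonority 5-3-4-5: ill-formed.
(c) sonority 1-8-2: ill-formed.
(d) sonority 2-4-3-1: ill-formed.
(e) sonority 8-7-3-2: well-formed.
(f) sonority 7-2-3-3: ill-formed.

e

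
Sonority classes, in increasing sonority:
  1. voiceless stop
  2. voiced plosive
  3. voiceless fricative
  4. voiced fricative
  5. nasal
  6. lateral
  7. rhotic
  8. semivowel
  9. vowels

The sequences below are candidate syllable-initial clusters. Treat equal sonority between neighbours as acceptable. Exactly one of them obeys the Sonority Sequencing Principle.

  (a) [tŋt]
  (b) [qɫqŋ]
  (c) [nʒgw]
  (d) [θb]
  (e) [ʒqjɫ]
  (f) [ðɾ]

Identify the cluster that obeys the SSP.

(a) [tŋt]: profile 1-5-1 — violates.
(b) [qɫqŋ]: profile 1-6-1-5 — violates.
(c) [nʒgw]: profile 5-4-2-8 — violates.
(d) [θb]: profile 3-2 — violates.
(e) [ʒqjɫ]: profile 4-1-8-6 — violates.
(f) [ðɾ]: profile 4-7 — obeys.

f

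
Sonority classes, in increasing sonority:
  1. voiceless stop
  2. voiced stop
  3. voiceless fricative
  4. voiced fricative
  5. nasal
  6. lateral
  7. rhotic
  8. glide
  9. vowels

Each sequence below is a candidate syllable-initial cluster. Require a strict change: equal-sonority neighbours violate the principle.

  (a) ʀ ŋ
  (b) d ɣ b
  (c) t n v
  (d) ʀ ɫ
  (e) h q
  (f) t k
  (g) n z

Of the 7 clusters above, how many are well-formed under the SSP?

0

(a) 7-5 → violates
(b) 2-4-2 → violates
(c) 1-5-4 → violates
(d) 7-6 → violates
(e) 3-1 → violates
(f) 1-1 → violates
(g) 5-4 → violates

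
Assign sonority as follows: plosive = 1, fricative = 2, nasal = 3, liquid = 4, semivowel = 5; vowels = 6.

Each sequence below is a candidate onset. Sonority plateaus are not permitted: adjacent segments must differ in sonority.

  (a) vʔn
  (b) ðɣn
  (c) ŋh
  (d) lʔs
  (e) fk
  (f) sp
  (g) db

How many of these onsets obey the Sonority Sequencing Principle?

(a) sonority 2-1-3: ill-formed.
(b) sonority 2-2-3: ill-formed.
(c) sonority 3-2: ill-formed.
(d) sonority 4-1-2: ill-formed.
(e) sonority 2-1: ill-formed.
(f) sonority 2-1: ill-formed.
(g) sonority 1-1: ill-formed.

0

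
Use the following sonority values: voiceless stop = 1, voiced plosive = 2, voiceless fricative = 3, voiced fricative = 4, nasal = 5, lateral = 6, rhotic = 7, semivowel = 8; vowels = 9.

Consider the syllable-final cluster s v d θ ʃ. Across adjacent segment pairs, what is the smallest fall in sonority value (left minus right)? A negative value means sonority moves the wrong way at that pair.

/s/ — voiceless fricative, sonority 3.
/v/ — voiced fricative, sonority 4.
/d/ — voiced plosive, sonority 2.
/θ/ — voiceless fricative, sonority 3.
/ʃ/ — voiceless fricative, sonority 3.
/s/→/v/: change -1.
/v/→/d/: change +2.
/d/→/θ/: change -1.
/θ/→/ʃ/: change +0.
Minimum = -1.

-1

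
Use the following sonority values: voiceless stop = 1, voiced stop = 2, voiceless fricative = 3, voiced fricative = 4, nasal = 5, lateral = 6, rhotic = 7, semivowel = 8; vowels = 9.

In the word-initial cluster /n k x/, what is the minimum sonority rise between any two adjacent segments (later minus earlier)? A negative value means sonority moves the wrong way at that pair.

-4

/n/: nasal = 5.
/k/: voiceless stop = 1.
/x/: voiceless fricative = 3.
/n/→/k/: change -4.
/k/→/x/: change +2.
Minimum = -4.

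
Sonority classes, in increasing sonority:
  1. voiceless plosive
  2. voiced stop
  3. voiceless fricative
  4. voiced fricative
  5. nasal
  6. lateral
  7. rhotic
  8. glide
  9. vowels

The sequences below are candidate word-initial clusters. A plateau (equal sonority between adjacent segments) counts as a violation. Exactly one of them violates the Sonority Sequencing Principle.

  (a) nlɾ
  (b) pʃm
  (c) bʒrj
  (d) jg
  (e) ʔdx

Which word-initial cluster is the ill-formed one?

d

(a) nlɾ: profile 5-6-7 — obeys.
(b) pʃm: profile 1-3-5 — obeys.
(c) bʒrj: profile 2-4-7-8 — obeys.
(d) jg: profile 8-2 — violates.
(e) ʔdx: profile 1-2-3 — obeys.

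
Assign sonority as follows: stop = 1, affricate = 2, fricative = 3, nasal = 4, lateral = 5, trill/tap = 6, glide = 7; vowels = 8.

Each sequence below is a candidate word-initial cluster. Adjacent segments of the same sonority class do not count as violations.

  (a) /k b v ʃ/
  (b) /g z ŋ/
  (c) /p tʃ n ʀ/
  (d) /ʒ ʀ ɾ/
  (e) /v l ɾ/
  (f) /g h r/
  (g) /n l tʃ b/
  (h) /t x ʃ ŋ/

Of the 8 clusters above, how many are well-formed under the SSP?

(a) /k b v ʃ/: profile 1-1-3-3 — obeys.
(b) /g z ŋ/: profile 1-3-4 — obeys.
(c) /p tʃ n ʀ/: profile 1-2-4-6 — obeys.
(d) /ʒ ʀ ɾ/: profile 3-6-6 — obeys.
(e) /v l ɾ/: profile 3-5-6 — obeys.
(f) /g h r/: profile 1-3-6 — obeys.
(g) /n l tʃ b/: profile 4-5-2-1 — violates.
(h) /t x ʃ ŋ/: profile 1-3-3-4 — obeys.

7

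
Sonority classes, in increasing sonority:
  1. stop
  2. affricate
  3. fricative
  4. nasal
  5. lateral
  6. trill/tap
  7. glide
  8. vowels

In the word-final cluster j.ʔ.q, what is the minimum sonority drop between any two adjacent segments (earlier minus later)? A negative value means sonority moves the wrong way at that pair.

/j/: glide = 7.
/ʔ/: stop = 1.
/q/: stop = 1.
/j/→/ʔ/: change +6.
/ʔ/→/q/: change +0.
Minimum = 0.

0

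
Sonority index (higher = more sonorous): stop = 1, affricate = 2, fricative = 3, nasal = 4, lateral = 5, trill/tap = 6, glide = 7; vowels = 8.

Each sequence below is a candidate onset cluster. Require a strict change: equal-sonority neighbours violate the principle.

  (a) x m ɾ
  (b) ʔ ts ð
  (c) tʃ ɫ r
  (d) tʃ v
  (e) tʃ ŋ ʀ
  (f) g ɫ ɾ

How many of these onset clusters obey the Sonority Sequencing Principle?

6

(a) 3-4-6 → obeys
(b) 1-2-3 → obeys
(c) 2-5-6 → obeys
(d) 2-3 → obeys
(e) 2-4-6 → obeys
(f) 1-5-6 → obeys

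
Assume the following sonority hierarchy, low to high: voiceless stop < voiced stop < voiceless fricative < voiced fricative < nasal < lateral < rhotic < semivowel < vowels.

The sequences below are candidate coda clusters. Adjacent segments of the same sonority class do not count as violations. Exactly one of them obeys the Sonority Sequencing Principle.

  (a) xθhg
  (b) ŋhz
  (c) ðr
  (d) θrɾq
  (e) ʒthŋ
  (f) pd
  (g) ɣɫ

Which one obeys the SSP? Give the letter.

(a) sonority 3-3-3-2: well-formed.
(b) sonority 5-3-4: ill-formed.
(c) sonority 4-7: ill-formed.
(d) sonority 3-7-7-1: ill-formed.
(e) sonority 4-1-3-5: ill-formed.
(f) sonority 1-2: ill-formed.
(g) sonority 4-6: ill-formed.

a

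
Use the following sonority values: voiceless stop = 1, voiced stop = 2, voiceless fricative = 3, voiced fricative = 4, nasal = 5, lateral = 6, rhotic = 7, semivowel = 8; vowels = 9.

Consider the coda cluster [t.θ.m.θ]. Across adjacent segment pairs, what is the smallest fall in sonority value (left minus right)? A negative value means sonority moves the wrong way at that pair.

-2

/t/: voiceless stop = 1.
/θ/: voiceless fricative = 3.
/m/: nasal = 5.
/θ/: voiceless fricative = 3.
/t/→/θ/: change -2.
/θ/→/m/: change -2.
/m/→/θ/: change +2.
Minimum = -2.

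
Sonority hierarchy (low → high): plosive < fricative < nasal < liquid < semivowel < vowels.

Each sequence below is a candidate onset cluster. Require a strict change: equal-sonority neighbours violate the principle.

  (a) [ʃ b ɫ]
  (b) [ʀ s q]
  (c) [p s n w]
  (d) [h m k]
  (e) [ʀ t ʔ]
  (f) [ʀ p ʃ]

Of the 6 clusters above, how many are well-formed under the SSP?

(a) [ʃ b ɫ]: profile 2-1-4 — violates.
(b) [ʀ s q]: profile 4-2-1 — violates.
(c) [p s n w]: profile 1-2-3-5 — obeys.
(d) [h m k]: profile 2-3-1 — violates.
(e) [ʀ t ʔ]: profile 4-1-1 — violates.
(f) [ʀ p ʃ]: profile 4-1-2 — violates.

1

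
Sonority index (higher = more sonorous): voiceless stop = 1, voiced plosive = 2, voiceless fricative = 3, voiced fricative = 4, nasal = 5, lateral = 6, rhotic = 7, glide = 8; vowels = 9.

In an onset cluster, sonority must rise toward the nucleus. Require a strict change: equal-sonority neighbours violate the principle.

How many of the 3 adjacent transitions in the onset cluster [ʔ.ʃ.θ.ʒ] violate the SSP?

/ʔ/: voiceless stop = 1.
/ʃ/: voiceless fricative = 3.
/θ/: voiceless fricative = 3.
/ʒ/: voiced fricative = 4.
/ʔ/→/ʃ/: 1→3 (rises) — ok.
/ʃ/→/θ/: 3→3 (plateau) — violation.
/θ/→/ʒ/: 3→4 (rises) — ok.

1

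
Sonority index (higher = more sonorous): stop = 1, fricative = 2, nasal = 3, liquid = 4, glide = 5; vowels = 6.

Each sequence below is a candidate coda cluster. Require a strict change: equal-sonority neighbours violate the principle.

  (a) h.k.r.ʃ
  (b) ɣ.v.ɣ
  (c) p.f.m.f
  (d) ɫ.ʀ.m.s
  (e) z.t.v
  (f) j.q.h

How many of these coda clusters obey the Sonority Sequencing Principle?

(a) 2-1-4-2 → violates
(b) 2-2-2 → violates
(c) 1-2-3-2 → violates
(d) 4-4-3-2 → violates
(e) 2-1-2 → violates
(f) 5-1-2 → violates

0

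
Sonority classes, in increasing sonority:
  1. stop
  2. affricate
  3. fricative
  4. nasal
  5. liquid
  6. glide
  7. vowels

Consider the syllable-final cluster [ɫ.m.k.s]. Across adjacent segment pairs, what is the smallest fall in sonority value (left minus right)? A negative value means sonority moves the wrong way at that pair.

/ɫ/: liquid = 5.
/m/: nasal = 4.
/k/: stop = 1.
/s/: fricative = 3.
/ɫ/→/m/: change +1.
/m/→/k/: change +3.
/k/→/s/: change -2.
Minimum = -2.

-2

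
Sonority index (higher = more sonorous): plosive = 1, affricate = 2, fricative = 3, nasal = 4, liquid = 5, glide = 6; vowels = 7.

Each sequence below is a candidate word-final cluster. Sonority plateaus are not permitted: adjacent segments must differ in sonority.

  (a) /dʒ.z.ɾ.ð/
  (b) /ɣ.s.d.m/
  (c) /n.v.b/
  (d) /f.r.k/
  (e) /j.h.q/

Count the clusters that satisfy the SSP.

2

(a) sonority 2-3-5-3: ill-formed.
(b) sonority 3-3-1-4: ill-formed.
(c) sonority 4-3-1: well-formed.
(d) sonority 3-5-1: ill-formed.
(e) sonority 6-3-1: well-formed.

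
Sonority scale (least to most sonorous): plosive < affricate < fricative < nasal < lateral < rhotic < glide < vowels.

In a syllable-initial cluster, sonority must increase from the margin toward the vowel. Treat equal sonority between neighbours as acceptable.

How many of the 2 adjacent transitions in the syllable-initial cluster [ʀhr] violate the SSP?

/ʀ/ is a rhotic (sonority 6).
/h/ is a fricative (sonority 3).
/r/ is a rhotic (sonority 6).
/ʀ/→/h/: 6→3 (does not rise) — violation.
/h/→/r/: 3→6 (rises) — ok.

1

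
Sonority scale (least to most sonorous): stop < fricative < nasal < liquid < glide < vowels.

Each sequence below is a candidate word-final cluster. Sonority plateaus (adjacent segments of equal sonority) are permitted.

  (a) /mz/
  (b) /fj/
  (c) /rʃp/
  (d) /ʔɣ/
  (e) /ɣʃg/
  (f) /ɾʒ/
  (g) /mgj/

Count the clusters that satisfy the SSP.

(a) sonority 3-2: well-formed.
(b) sonority 2-5: ill-formed.
(c) sonority 4-2-1: well-formed.
(d) sonority 1-2: ill-formed.
(e) sonority 2-2-1: well-formed.
(f) sonority 4-2: well-formed.
(g) sonority 3-1-5: ill-formed.

4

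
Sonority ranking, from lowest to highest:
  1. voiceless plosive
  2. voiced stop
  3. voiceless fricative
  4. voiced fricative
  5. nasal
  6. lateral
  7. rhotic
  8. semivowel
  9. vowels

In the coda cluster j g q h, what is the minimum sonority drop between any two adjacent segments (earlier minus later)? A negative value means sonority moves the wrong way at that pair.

/j/ is a semivowel (sonority 8).
/g/ is a voiced stop (sonority 2).
/q/ is a voiceless plosive (sonority 1).
/h/ is a voiceless fricative (sonority 3).
/j/→/g/: change +6.
/g/→/q/: change +1.
/q/→/h/: change -2.
Minimum = -2.

-2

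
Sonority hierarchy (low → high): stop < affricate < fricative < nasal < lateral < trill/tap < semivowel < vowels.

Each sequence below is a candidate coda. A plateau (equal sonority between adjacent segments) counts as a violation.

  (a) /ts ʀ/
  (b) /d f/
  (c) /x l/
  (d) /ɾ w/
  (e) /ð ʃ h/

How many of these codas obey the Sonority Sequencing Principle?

(a) sonority 2-6: ill-formed.
(b) sonority 1-3: ill-formed.
(c) sonority 3-5: ill-formed.
(d) sonority 6-7: ill-formed.
(e) sonority 3-3-3: ill-formed.

0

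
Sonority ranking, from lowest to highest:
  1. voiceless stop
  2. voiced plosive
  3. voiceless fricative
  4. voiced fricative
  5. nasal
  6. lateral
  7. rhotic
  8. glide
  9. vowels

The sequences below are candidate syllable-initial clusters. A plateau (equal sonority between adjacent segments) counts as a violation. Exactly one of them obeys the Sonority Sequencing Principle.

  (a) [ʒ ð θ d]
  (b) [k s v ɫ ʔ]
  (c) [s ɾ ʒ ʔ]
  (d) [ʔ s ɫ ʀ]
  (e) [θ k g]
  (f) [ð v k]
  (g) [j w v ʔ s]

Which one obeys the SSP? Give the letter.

d

(a) 4-4-3-2 → violates
(b) 1-3-4-6-1 → violates
(c) 3-7-4-1 → violates
(d) 1-3-6-7 → obeys
(e) 3-1-2 → violates
(f) 4-4-1 → violates
(g) 8-8-4-1-3 → violates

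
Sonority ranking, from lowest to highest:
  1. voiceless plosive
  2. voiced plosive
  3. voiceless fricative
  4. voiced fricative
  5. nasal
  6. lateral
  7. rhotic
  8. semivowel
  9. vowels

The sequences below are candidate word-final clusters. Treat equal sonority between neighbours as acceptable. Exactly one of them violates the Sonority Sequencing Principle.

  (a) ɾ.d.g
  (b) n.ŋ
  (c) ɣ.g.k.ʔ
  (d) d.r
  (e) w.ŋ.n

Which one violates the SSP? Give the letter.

d

(a) ɾ.d.g: profile 7-2-2 — obeys.
(b) n.ŋ: profile 5-5 — obeys.
(c) ɣ.g.k.ʔ: profile 4-2-1-1 — obeys.
(d) d.r: profile 2-7 — violates.
(e) w.ŋ.n: profile 8-5-5 — obeys.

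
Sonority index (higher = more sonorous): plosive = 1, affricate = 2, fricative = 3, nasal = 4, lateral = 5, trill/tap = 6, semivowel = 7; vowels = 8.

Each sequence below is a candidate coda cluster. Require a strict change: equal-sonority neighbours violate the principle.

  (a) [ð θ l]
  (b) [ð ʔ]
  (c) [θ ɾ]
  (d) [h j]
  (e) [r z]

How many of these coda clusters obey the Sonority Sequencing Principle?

2

(a) sonority 3-3-5: ill-formed.
(b) sonority 3-1: well-formed.
(c) sonority 3-6: ill-formed.
(d) sonority 3-7: ill-formed.
(e) sonority 6-3: well-formed.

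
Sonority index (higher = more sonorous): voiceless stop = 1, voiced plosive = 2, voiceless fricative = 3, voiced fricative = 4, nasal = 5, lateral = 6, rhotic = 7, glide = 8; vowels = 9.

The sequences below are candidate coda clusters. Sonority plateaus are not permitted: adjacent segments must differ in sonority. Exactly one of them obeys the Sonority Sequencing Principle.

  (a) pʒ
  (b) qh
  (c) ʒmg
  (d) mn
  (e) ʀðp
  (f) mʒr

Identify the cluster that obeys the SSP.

(a) 1-4 → violates
(b) 1-3 → violates
(c) 4-5-2 → violates
(d) 5-5 → violates
(e) 7-4-1 → obeys
(f) 5-4-7 → violates

e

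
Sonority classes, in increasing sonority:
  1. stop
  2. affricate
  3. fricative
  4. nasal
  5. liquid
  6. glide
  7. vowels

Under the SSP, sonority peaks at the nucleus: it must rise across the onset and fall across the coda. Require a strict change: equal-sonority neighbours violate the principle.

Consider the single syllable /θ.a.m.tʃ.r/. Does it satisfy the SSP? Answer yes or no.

Onset: /θ/ is a fricative (sonority 3); then the nucleus /a/ (sonority 7).
Onset profile 3-7 — rises to the nucleus.
Coda: /m/ is a nasal (sonority 4), /tʃ/ is an affricate (sonority 2), /r/ is a liquid (sonority 5).
Coda profile 7-4-2-5 — does not strictly fall throughout.

no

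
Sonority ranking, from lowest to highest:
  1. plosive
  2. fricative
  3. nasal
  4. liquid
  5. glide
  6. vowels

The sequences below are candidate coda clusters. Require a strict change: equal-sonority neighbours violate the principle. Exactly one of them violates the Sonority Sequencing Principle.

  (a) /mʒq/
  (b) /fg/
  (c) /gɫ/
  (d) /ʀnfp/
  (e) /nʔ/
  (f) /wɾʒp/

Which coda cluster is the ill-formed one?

c

(a) 3-2-1 → obeys
(b) 2-1 → obeys
(c) 1-4 → violates
(d) 4-3-2-1 → obeys
(e) 3-1 → obeys
(f) 5-4-2-1 → obeys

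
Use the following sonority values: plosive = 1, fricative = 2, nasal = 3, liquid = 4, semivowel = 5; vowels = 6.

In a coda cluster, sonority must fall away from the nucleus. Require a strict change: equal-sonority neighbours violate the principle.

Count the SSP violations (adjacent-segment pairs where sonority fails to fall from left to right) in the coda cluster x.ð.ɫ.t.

2

/x/: fricative = 2.
/ð/: fricative = 2.
/ɫ/: liquid = 4.
/t/: plosive = 1.
/x/→/ð/: 2→2 (plateau) — violation.
/ð/→/ɫ/: 2→4 (does not fall) — violation.
/ɫ/→/t/: 4→1 (falls) — ok.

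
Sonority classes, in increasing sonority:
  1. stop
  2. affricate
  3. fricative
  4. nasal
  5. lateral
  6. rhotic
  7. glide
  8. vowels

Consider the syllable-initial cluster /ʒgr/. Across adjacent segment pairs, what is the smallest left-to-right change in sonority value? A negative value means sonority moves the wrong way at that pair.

/ʒ/: fricative = 3.
/g/: stop = 1.
/r/: rhotic = 6.
/ʒ/→/g/: change -2.
/g/→/r/: change +5.
Minimum = -2.

-2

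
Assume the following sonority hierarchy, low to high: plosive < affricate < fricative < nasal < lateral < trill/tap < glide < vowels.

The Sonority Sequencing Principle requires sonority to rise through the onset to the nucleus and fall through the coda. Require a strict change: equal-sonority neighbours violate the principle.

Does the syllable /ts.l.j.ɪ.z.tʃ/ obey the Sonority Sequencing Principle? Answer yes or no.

yes

Onset: /ts/ is an affricate (sonority 2), /l/ is a lateral (sonority 5), /j/ is a glide (sonority 7); then the nucleus /ɪ/ (sonority 8).
Onset profile 2-5-7-8 — rises to the nucleus.
Coda: /z/ is a fricative (sonority 3), /tʃ/ is an affricate (sonority 2).
Coda profile 8-3-2 — falls from the nucleus.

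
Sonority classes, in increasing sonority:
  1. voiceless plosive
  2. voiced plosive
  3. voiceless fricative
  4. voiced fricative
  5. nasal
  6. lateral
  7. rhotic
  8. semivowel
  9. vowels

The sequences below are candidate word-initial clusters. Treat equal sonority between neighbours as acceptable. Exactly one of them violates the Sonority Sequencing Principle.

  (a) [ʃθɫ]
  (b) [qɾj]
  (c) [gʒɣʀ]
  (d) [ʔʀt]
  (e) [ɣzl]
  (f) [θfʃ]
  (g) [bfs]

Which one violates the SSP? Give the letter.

d

(a) sonority 3-3-6: well-formed.
(b) sonority 1-7-8: well-formed.
(c) sonority 2-4-4-7: well-formed.
(d) sonority 1-7-1: ill-formed.
(e) sonority 4-4-6: well-formed.
(f) sonority 3-3-3: well-formed.
(g) sonority 2-3-3: well-formed.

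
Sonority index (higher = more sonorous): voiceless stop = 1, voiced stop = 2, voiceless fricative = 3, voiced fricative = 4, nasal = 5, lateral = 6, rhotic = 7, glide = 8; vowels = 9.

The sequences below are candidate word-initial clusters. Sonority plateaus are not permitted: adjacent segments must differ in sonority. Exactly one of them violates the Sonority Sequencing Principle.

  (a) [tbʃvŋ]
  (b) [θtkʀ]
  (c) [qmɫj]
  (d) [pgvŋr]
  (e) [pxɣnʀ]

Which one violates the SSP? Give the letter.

(a) [tbʃvŋ]: profile 1-2-3-4-5 — obeys.
(b) [θtkʀ]: profile 3-1-1-7 — violates.
(c) [qmɫj]: profile 1-5-6-8 — obeys.
(d) [pgvŋr]: profile 1-2-4-5-7 — obeys.
(e) [pxɣnʀ]: profile 1-3-4-5-7 — obeys.

b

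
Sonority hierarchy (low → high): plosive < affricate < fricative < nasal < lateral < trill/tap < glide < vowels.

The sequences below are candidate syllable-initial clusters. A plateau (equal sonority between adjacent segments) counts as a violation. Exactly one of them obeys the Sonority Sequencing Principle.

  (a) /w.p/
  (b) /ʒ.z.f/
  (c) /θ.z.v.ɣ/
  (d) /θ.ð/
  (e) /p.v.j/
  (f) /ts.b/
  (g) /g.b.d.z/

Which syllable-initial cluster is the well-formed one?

e

(a) 7-1 → violates
(b) 3-3-3 → violates
(c) 3-3-3-3 → violates
(d) 3-3 → violates
(e) 1-3-7 → obeys
(f) 2-1 → violates
(g) 1-1-1-3 → violates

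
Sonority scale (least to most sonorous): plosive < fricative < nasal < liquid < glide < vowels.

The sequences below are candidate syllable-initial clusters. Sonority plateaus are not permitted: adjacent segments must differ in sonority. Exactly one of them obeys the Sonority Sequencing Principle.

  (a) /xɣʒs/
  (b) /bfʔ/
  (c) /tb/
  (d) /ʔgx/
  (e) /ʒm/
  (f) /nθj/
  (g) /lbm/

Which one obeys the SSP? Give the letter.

e

(a) /xɣʒs/: profile 2-2-2-2 — violates.
(b) /bfʔ/: profile 1-2-1 — violates.
(c) /tb/: profile 1-1 — violates.
(d) /ʔgx/: profile 1-1-2 — violates.
(e) /ʒm/: profile 2-3 — obeys.
(f) /nθj/: profile 3-2-5 — violates.
(g) /lbm/: profile 4-1-3 — violates.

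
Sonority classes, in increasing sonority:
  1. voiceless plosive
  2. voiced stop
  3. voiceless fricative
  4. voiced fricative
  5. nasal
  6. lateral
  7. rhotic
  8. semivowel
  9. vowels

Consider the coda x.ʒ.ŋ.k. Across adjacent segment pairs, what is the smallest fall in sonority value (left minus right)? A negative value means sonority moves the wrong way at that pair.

-1

/x/: voiceless fricative = 3.
/ʒ/: voiced fricative = 4.
/ŋ/: nasal = 5.
/k/: voiceless plosive = 1.
/x/→/ʒ/: change -1.
/ʒ/→/ŋ/: change -1.
/ŋ/→/k/: change +4.
Minimum = -1.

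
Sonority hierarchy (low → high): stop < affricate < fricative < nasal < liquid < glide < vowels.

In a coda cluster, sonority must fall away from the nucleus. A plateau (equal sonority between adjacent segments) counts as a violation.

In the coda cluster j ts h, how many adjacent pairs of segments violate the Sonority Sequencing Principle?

1

/j/: glide = 6.
/ts/: affricate = 2.
/h/: fricative = 3.
/j/→/ts/: 6→2 (falls) — ok.
/ts/→/h/: 2→3 (does not fall) — violation.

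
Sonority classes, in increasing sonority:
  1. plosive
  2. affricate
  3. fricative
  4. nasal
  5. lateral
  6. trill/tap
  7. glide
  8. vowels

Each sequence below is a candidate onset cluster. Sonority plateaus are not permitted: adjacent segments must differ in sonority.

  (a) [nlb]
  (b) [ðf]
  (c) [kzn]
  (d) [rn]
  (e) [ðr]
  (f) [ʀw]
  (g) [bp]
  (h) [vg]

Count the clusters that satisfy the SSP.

(a) 4-5-1 → violates
(b) 3-3 → violates
(c) 1-3-4 → obeys
(d) 6-4 → violates
(e) 3-6 → obeys
(f) 6-7 → obeys
(g) 1-1 → violates
(h) 3-1 → violates

3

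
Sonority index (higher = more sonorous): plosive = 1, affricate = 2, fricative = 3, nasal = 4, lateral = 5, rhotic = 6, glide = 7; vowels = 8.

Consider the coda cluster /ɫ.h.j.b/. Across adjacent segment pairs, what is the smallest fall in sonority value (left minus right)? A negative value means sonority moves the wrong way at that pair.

/ɫ/ — lateral, sonority 5.
/h/ — fricative, sonority 3.
/j/ — glide, sonority 7.
/b/ — plosive, sonority 1.
/ɫ/→/h/: change +2.
/h/→/j/: change -4.
/j/→/b/: change +6.
Minimum = -4.

-4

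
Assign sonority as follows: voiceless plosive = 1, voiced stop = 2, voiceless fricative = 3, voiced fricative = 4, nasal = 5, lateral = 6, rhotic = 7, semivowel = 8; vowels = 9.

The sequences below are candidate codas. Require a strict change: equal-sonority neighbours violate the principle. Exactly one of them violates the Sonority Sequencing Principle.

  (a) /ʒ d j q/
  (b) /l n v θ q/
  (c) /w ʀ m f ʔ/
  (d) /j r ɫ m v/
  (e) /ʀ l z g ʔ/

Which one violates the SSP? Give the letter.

(a) /ʒ d j q/: profile 4-2-8-1 — violates.
(b) /l n v θ q/: profile 6-5-4-3-1 — obeys.
(c) /w ʀ m f ʔ/: profile 8-7-5-3-1 — obeys.
(d) /j r ɫ m v/: profile 8-7-6-5-4 — obeys.
(e) /ʀ l z g ʔ/: profile 7-6-4-2-1 — obeys.

a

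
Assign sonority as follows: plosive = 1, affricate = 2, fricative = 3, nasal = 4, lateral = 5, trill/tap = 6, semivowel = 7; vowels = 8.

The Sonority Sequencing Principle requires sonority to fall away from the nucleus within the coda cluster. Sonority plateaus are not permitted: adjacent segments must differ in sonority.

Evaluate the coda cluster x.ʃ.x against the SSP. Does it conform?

/x/: fricative = 3.
/ʃ/: fricative = 3.
/x/: fricative = 3.
The profile is 3-3-3. Between /x/ (3) and /ʃ/ (3) sonority does not fall, so the cluster violates the SSP.

no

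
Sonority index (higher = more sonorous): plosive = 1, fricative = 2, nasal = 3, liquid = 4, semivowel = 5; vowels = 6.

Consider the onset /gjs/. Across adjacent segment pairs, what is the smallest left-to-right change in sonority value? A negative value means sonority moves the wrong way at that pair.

/g/: plosive = 1.
/j/: semivowel = 5.
/s/: fricative = 2.
/g/→/j/: change +4.
/j/→/s/: change -3.
Minimum = -3.

-3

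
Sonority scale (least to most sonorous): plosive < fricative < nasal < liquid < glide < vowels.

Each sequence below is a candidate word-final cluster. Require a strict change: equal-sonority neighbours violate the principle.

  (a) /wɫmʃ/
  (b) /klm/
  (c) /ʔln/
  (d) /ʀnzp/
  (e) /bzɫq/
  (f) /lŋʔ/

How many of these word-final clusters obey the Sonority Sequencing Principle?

3

(a) 5-4-3-2 → obeys
(b) 1-4-3 → violates
(c) 1-4-3 → violates
(d) 4-3-2-1 → obeys
(e) 1-2-4-1 → violates
(f) 4-3-1 → obeys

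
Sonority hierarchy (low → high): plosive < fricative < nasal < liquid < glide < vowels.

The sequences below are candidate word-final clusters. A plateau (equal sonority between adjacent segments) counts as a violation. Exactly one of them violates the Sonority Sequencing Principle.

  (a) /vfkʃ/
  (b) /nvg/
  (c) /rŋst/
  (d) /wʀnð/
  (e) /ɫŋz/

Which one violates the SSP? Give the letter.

a

(a) sonority 2-2-1-2: ill-formed.
(b) sonority 3-2-1: well-formed.
(c) sonority 4-3-2-1: well-formed.
(d) sonority 5-4-3-2: well-formed.
(e) sonority 4-3-2: well-formed.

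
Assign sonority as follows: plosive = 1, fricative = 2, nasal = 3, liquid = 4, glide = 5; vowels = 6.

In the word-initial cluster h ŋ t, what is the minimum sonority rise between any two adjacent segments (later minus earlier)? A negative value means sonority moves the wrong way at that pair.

-2

/h/ is a fricative (sonority 2).
/ŋ/ is a nasal (sonority 3).
/t/ is a plosive (sonority 1).
/h/→/ŋ/: change +1.
/ŋ/→/t/: change -2.
Minimum = -2.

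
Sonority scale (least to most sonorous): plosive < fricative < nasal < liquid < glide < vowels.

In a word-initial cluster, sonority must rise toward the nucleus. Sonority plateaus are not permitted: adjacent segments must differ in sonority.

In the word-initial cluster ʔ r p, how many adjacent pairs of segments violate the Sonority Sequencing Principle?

/ʔ/: plosive = 1.
/r/: liquid = 4.
/p/: plosive = 1.
/ʔ/→/r/: 1→4 (rises) — ok.
/r/→/p/: 4→1 (does not rise) — violation.

1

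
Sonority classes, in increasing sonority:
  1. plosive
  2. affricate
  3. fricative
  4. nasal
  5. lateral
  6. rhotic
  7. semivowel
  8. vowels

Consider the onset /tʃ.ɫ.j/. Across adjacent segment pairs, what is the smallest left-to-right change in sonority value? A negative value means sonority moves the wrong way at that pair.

2

/tʃ/: affricate = 2.
/ɫ/: lateral = 5.
/j/: semivowel = 7.
/tʃ/→/ɫ/: change +3.
/ɫ/→/j/: change +2.
Minimum = 2.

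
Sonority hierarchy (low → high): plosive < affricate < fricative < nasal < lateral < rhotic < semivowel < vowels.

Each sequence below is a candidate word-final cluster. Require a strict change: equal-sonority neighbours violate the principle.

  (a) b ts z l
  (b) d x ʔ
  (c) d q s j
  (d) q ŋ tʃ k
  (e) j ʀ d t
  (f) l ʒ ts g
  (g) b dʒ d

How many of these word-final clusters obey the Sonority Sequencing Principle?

(a) sonority 1-2-3-5: ill-formed.
(b) sonority 1-3-1: ill-formed.
(c) sonority 1-1-3-7: ill-formed.
(d) sonority 1-4-2-1: ill-formed.
(e) sonority 7-6-1-1: ill-formed.
(f) sonority 5-3-2-1: well-formed.
(g) sonority 1-2-1: ill-formed.

1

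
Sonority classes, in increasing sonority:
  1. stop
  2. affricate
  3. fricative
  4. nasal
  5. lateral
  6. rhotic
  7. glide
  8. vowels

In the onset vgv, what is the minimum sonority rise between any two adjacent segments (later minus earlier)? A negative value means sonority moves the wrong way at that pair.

/v/ is a fricative (sonority 3).
/g/ is a stop (sonority 1).
/v/ is a fricative (sonority 3).
/v/→/g/: change -2.
/g/→/v/: change +2.
Minimum = -2.

-2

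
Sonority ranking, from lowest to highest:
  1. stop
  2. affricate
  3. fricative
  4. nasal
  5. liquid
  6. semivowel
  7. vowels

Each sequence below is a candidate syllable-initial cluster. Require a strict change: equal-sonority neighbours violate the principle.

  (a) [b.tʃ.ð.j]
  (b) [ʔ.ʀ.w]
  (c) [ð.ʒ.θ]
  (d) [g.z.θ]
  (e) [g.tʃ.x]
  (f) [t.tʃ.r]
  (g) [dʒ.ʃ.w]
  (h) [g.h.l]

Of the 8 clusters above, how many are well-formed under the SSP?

6

(a) [b.tʃ.ð.j]: profile 1-2-3-6 — obeys.
(b) [ʔ.ʀ.w]: profile 1-5-6 — obeys.
(c) [ð.ʒ.θ]: profile 3-3-3 — violates.
(d) [g.z.θ]: profile 1-3-3 — violates.
(e) [g.tʃ.x]: profile 1-2-3 — obeys.
(f) [t.tʃ.r]: profile 1-2-5 — obeys.
(g) [dʒ.ʃ.w]: profile 2-3-6 — obeys.
(h) [g.h.l]: profile 1-3-5 — obeys.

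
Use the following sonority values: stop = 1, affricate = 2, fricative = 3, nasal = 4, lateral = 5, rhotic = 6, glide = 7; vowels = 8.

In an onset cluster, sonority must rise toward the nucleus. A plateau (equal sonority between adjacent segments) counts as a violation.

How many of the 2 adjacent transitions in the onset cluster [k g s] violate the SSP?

/k/ is a stop (sonority 1).
/g/ is a stop (sonority 1).
/s/ is a fricative (sonority 3).
/k/→/g/: 1→1 (plateau) — violation.
/g/→/s/: 1→3 (rises) — ok.

1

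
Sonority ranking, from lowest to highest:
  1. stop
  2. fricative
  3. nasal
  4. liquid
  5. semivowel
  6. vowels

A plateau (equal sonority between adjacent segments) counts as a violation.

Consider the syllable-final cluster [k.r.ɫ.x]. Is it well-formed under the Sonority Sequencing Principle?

/k/: stop = 1.
/r/: liquid = 4.
/ɫ/: liquid = 4.
/x/: fricative = 2.
The profile is 1-4-4-2. Between /k/ (1) and /r/ (4) sonority does not fall, so the cluster violates the SSP.

no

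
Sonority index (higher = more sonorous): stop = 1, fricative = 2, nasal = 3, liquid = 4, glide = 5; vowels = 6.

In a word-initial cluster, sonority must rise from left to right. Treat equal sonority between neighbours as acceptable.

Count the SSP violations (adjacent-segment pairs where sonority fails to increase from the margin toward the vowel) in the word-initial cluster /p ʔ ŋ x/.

/p/: stop = 1.
/ʔ/: stop = 1.
/ŋ/: nasal = 3.
/x/: fricative = 2.
/p/→/ʔ/: 1→1 (plateau, allowed) — ok.
/ʔ/→/ŋ/: 1→3 (rises) — ok.
/ŋ/→/x/: 3→2 (does not rise) — violation.

1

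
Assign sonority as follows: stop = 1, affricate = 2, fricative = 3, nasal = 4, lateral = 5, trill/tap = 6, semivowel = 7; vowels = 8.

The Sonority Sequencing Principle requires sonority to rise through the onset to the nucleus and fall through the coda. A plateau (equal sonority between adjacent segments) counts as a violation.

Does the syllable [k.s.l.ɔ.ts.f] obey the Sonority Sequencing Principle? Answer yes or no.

Onset: /k/ is a stop (sonority 1), /s/ is a fricative (sonority 3), /l/ is a lateral (sonority 5); then the nucleus /ɔ/ (sonority 8).
Onset profile 1-3-5-8 — rises to the nucleus.
Coda: /ts/ is an affricate (sonority 2), /f/ is a fricative (sonority 3).
Coda profile 8-2-3 — does not strictly fall throughout.

no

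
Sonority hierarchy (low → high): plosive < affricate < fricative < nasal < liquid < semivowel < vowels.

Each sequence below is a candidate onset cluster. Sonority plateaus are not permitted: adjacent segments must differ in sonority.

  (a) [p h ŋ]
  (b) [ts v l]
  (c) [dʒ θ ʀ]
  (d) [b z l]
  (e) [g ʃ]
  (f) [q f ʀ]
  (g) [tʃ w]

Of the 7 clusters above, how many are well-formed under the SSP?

7

(a) 1-3-4 → obeys
(b) 2-3-5 → obeys
(c) 2-3-5 → obeys
(d) 1-3-5 → obeys
(e) 1-3 → obeys
(f) 1-3-5 → obeys
(g) 2-6 → obeys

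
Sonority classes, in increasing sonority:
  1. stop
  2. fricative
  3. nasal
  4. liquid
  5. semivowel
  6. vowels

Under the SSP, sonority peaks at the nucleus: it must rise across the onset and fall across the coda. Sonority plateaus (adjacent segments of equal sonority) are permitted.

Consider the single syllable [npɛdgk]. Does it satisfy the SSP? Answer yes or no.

Onset: /n/ is a nasal (sonority 3), /p/ is a stop (sonority 1); then the nucleus /ɛ/ (sonority 6).
Onset profile 3-1-6 — does not rise throughout.
Coda: /d/ is a stop (sonority 1), /g/ is a stop (sonority 1), /k/ is a stop (sonority 1).
Coda profile 6-1-1-1 — falls from the nucleus.

no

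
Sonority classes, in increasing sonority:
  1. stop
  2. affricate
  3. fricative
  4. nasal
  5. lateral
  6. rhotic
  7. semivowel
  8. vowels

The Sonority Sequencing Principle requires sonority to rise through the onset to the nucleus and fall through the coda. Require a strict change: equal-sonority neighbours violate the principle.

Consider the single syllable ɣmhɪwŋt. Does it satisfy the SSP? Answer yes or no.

Onset: /ɣ/ is a fricative (sonority 3), /m/ is a nasal (sonority 4), /h/ is a fricative (sonority 3); then the nucleus /ɪ/ (sonority 8).
Onset profile 3-4-3-8 — does not strictly rise throughout.
Coda: /w/ is a semivowel (sonority 7), /ŋ/ is a nasal (sonority 4), /t/ is a stop (sonority 1).
Coda profile 8-7-4-1 — falls from the nucleus.

no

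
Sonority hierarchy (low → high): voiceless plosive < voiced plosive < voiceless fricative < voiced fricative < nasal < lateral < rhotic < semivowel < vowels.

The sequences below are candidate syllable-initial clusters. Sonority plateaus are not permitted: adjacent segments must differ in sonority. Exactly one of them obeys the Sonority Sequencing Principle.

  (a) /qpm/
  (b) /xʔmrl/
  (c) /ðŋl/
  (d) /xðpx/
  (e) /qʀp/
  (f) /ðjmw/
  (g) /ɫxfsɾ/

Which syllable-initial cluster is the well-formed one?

(a) /qpm/: profile 1-1-5 — violates.
(b) /xʔmrl/: profile 3-1-5-7-6 — violates.
(c) /ðŋl/: profile 4-5-6 — obeys.
(d) /xðpx/: profile 3-4-1-3 — violates.
(e) /qʀp/: profile 1-7-1 — violates.
(f) /ðjmw/: profile 4-8-5-8 — violates.
(g) /ɫxfsɾ/: profile 6-3-3-3-7 — violates.

c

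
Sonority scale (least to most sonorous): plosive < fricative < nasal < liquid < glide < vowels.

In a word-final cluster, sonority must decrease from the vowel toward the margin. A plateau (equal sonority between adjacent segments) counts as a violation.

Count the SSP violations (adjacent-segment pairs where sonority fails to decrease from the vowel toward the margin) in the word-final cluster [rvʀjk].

2

/r/ is a liquid (sonority 4).
/v/ is a fricative (sonority 2).
/ʀ/ is a liquid (sonority 4).
/j/ is a glide (sonority 5).
/k/ is a plosive (sonority 1).
/r/→/v/: 4→2 (falls) — ok.
/v/→/ʀ/: 2→4 (does not fall) — violation.
/ʀ/→/j/: 4→5 (does not fall) — violation.
/j/→/k/: 5→1 (falls) — ok.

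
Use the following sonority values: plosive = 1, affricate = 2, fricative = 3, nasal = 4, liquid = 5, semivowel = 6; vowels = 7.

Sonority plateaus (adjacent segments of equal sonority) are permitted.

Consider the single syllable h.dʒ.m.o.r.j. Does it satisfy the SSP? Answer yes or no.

no

Onset: /h/ is a fricative (sonority 3), /dʒ/ is an affricate (sonority 2), /m/ is a nasal (sonority 4); then the nucleus /o/ (sonority 7).
Onset profile 3-2-4-7 — does not rise throughout.
Coda: /r/ is a liquid (sonority 5), /j/ is a semivowel (sonority 6).
Coda profile 7-5-6 — does not fall throughout.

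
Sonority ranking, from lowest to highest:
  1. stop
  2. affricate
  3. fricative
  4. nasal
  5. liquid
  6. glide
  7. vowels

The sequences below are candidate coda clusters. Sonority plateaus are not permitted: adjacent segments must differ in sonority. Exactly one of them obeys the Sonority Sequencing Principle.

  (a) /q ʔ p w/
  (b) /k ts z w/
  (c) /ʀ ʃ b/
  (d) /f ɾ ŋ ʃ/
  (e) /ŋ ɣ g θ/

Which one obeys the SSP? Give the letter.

c

(a) /q ʔ p w/: profile 1-1-1-6 — violates.
(b) /k ts z w/: profile 1-2-3-6 — violates.
(c) /ʀ ʃ b/: profile 5-3-1 — obeys.
(d) /f ɾ ŋ ʃ/: profile 3-5-4-3 — violates.
(e) /ŋ ɣ g θ/: profile 4-3-1-3 — violates.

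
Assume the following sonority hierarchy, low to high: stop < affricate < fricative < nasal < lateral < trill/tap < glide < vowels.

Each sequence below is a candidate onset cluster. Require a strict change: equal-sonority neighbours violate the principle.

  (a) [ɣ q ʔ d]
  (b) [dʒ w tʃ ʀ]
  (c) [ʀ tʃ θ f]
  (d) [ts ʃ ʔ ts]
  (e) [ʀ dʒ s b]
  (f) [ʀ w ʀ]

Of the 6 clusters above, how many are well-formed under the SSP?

0

(a) sonority 3-1-1-1: ill-formed.
(b) sonority 2-7-2-6: ill-formed.
(c) sonority 6-2-3-3: ill-formed.
(d) sonority 2-3-1-2: ill-formed.
(e) sonority 6-2-3-1: ill-formed.
(f) sonority 6-7-6: ill-formed.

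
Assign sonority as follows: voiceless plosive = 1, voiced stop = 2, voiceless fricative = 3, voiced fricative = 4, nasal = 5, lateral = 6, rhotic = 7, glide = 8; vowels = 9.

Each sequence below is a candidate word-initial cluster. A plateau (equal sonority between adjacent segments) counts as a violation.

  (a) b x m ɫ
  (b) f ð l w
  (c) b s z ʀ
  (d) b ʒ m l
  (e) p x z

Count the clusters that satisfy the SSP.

5

(a) sonority 2-3-5-6: well-formed.
(b) sonority 3-4-6-8: well-formed.
(c) sonority 2-3-4-7: well-formed.
(d) sonority 2-4-5-6: well-formed.
(e) sonority 1-3-4: well-formed.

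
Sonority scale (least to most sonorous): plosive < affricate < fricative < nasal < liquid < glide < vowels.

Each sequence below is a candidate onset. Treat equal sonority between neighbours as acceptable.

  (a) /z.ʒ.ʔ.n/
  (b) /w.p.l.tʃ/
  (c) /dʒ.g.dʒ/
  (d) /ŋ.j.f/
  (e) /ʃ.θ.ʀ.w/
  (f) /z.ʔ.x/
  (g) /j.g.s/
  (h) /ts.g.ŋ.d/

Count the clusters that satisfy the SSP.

(a) sonority 3-3-1-4: ill-formed.
(b) sonority 6-1-5-2: ill-formed.
(c) sonority 2-1-2: ill-formed.
(d) sonority 4-6-3: ill-formed.
(e) sonority 3-3-5-6: well-formed.
(f) sonority 3-1-3: ill-formed.
(g) sonority 6-1-3: ill-formed.
(h) sonority 2-1-4-1: ill-formed.

1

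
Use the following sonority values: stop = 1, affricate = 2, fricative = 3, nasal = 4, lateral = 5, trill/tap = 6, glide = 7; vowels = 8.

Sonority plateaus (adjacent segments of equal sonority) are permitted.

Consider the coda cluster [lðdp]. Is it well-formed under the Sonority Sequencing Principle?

yes

/l/ is a lateral (sonority 5).
/ð/ is a fricative (sonority 3).
/d/ is a stop (sonority 1).
/p/ is a stop (sonority 1).
The profile 5-3-1-1 is non-increasing (plateaus allowed), so the coda cluster satisfies the SSP.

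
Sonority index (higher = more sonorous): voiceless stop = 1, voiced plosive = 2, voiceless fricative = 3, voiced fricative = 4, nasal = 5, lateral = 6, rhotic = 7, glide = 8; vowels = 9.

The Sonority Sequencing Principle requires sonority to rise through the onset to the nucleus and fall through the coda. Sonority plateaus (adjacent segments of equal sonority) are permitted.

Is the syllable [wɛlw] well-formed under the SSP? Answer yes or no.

Onset: /w/ is a glide (sonority 8); then the nucleus /ɛ/ (sonority 9).
Onset profile 8-9 — rises to the nucleus.
Coda: /l/ is a lateral (sonority 6), /w/ is a glide (sonority 8).
Coda profile 9-6-8 — does not fall throughout.

no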